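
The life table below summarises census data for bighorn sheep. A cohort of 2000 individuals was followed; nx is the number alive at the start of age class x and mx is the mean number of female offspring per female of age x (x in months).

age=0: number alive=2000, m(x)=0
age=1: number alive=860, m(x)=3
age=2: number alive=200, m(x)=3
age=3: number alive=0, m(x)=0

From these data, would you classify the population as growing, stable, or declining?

lx = nx/n0 = nx/2000: 1, 0.43, 0.1, 0
R0 = Σ lx·mx = 0 + 1.29 + 0.3 + 0 = 1.59
R0 > 1, so the population is growing.

growing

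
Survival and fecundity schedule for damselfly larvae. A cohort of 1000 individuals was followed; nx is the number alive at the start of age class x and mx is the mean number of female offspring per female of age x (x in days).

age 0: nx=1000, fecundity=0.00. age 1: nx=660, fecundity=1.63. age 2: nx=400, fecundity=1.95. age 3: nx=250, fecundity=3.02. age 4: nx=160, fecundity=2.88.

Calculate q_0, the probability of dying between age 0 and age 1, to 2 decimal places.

lx = nx/n0 = nx/1000: 1, 0.66, 0.4, 0.25, 0.16
q_0 = (l_0 − l_1) / l_0 = (1 − 0.66) / 1
     = 0.34 / 1 = 0.34 → 0.34

0.34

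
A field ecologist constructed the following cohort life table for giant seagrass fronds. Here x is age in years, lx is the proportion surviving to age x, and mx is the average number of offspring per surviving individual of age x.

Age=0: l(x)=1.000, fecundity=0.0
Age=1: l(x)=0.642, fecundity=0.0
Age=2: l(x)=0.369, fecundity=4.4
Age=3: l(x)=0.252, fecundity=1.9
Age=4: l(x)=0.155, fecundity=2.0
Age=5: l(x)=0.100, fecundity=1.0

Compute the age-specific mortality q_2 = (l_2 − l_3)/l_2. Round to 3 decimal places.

0.317

q_2 = (l_2 − l_3) / l_2 = (0.369 − 0.252) / 0.369
     = 0.117 / 0.369 = 0.317073… → 0.317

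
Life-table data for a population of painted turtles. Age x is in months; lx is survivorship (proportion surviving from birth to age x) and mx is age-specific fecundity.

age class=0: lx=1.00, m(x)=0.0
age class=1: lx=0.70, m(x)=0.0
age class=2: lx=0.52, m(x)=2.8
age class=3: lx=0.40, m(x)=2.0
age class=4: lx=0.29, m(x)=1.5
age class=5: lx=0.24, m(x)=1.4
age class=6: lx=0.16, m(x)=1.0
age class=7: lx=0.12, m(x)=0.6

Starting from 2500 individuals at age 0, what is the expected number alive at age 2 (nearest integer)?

1300

Expected survivors = N0 · l_2 = 2500 × 0.52 = 1300 → 1300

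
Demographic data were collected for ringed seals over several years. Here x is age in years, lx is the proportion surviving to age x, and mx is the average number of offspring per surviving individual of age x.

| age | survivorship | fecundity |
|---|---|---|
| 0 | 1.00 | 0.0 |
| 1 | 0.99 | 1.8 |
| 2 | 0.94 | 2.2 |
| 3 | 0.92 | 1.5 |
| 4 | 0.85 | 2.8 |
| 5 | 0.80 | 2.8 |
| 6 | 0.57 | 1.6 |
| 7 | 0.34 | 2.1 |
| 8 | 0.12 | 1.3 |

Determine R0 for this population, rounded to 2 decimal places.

11.63

lx·mx by age: 0, 1.782, 2.068, 1.38, 2.38, 2.24, 0.912, 0.714, 0.156
R0 = Σ lx·mx = 11.632 → 11.63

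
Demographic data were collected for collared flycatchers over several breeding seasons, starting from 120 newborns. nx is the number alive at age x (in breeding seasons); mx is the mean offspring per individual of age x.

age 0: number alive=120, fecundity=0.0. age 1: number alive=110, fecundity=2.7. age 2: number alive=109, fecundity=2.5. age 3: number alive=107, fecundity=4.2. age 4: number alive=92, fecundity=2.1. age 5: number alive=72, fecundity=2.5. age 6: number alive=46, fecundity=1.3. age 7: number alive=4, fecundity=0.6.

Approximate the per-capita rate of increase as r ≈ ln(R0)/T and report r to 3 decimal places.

lx = nx/n0 = nx/120: 1, 0.91667…, 0.90833…, 0.89167…, 0.76667…, 0.6, 0.38333…, 0.03333…
R0 = Σ lx·mx = 0 + 2.475… + 2.27083… + 3.745… + 1.61… + 1.5 + 0.49833… + 0.02… = 12.119167…
Σ x·lx·mx = 35.321667…; T = 35.321667…/12.119167… = 2.91453…
r ≈ ln(R0)/T = ln(12.119167…)/2.91453… = 0.85598… → 0.856

0.856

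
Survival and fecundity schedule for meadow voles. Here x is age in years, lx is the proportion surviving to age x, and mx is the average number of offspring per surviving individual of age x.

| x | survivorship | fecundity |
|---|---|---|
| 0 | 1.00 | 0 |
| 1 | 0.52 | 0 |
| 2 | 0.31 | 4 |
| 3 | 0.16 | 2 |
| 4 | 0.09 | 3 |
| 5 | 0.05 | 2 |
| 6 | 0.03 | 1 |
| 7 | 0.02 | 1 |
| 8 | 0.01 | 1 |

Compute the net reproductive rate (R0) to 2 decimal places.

lx·mx by age: 0, 0, 1.24, 0.32, 0.27, 0.1, 0.03, 0.02, 0.01
R0 = Σ lx·mx = 1.99 → 1.99

1.99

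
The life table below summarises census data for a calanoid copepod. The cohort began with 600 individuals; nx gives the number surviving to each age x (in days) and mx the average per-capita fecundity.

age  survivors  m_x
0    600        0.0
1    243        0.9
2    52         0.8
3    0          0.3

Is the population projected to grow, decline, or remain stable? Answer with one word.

declining

lx = nx/n0 = nx/600: 1, 0.405, 0.08667…, 0
R0 = Σ lx·mx = 0 + 0.3645 + 0.069333… + 0 = 0.433833…
R0 < 1, so the population is declining.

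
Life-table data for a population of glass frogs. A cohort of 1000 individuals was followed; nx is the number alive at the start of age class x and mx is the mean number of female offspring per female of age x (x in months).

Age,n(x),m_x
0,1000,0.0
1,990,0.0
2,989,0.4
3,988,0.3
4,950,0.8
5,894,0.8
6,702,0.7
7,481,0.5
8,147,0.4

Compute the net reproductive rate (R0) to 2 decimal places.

lx = nx/n0 = nx/1000: 1, 0.99, 0.989, 0.988, 0.95, 0.894, 0.702, 0.481, 0.147
lx·mx by age: 0, 0, 0.3956, 0.2964, 0.76, 0.7152, 0.4914, 0.2405, 0.0588
R0 = Σ lx·mx = 2.9579 → 2.96

2.96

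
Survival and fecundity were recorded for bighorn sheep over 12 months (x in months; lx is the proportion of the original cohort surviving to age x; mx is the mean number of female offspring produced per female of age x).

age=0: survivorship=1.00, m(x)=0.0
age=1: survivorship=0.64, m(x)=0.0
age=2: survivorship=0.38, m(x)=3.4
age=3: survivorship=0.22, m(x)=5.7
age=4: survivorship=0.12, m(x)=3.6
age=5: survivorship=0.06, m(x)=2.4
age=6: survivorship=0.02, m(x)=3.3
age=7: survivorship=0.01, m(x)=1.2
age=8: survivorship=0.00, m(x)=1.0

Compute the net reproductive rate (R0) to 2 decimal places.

lx·mx by age: 0, 0, 1.292, 1.254, 0.432, 0.144, 0.066, 0.012, 0
R0 = Σ lx·mx = 3.2 → 3.20

3.20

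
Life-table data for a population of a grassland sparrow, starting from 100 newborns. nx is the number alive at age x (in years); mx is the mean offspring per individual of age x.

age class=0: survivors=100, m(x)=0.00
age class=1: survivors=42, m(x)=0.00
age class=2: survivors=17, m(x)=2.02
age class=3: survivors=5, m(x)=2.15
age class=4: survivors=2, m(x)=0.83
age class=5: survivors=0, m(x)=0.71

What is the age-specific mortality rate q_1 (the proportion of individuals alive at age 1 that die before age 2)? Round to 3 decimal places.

0.595

lx = nx/n0 = nx/100: 1, 0.42, 0.17, 0.05, 0.02, 0
q_1 = (l_1 − l_2) / l_1 = (0.42 − 0.17) / 0.42
     = 0.25 / 0.42 = 0.595238… → 0.595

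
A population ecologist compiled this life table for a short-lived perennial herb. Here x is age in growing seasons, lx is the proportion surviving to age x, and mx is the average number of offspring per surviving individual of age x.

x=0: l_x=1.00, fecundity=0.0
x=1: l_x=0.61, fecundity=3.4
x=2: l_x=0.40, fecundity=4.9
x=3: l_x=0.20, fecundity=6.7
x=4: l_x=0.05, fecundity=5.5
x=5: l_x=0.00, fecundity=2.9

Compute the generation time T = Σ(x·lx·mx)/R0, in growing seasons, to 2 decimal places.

1.97

lx·mx: 0, 2.074, 1.96, 1.34, 0.275, 0 → R0 = 5.649
x·lx·mx: 0, 2.074, 3.92, 4.02, 1.1, 0 → Σ = 11.114
T = 11.114 / 5.649 = 1.967428… → 1.97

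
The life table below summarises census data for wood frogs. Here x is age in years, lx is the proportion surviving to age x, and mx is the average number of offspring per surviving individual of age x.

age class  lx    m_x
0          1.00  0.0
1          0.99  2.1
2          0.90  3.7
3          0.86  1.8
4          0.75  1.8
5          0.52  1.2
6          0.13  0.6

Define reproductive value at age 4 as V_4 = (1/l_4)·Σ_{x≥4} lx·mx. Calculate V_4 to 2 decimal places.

2.74

lx·mx for x ≥ 4: 1.35, 0.624, 0.078 → sum = 2.052
V_4 = 2.052 / l_4 = 2.052 / 0.75 = 2.736 → 2.74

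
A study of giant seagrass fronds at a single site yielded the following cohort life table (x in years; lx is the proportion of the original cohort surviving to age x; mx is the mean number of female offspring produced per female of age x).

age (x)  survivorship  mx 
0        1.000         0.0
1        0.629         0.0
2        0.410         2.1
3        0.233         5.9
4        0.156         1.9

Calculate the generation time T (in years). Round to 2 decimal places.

lx·mx: 0, 0, 0.861, 1.3747, 0.2964 → R0 = 2.5321
x·lx·mx: 0, 0, 1.722, 4.1241, 1.1856 → Σ = 7.0317
T = 7.0317 / 2.5321 = 2.777023… → 2.78

2.78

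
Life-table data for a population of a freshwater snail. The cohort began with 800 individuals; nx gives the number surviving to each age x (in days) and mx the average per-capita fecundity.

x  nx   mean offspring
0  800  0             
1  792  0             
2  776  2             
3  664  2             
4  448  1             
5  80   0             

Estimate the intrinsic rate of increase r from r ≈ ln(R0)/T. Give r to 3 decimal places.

lx = nx/n0 = nx/800: 1, 0.99, 0.97, 0.83, 0.56, 0.1
R0 = Σ lx·mx = 0 + 0 + 1.94 + 1.66 + 0.56 + 0 = 4.16
Σ x·lx·mx = 11.1; T = 11.1/4.16 = 2.66827…
r ≈ ln(R0)/T = ln(4.16)/2.66827… = 0.53425… → 0.534

0.534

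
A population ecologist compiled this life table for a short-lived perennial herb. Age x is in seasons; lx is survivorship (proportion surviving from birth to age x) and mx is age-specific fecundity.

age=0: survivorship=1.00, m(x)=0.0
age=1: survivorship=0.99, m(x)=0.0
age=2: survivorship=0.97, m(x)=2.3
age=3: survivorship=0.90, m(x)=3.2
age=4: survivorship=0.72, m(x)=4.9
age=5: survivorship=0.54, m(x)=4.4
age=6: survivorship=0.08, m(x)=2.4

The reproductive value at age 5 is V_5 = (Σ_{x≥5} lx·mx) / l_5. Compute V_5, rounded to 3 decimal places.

lx·mx for x ≥ 5: 2.376, 0.192 → sum = 2.568
V_5 = 2.568 / l_5 = 2.568 / 0.54 = 4.755556… → 4.756

4.756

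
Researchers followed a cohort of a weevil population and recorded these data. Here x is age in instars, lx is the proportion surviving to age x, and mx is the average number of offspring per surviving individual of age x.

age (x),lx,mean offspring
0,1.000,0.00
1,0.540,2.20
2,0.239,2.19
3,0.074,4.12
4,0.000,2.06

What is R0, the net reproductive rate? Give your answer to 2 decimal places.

2.02

lx·mx by age: 0, 1.188, 0.52341, 0.30488, 0
R0 = Σ lx·mx = 2.01629 → 2.02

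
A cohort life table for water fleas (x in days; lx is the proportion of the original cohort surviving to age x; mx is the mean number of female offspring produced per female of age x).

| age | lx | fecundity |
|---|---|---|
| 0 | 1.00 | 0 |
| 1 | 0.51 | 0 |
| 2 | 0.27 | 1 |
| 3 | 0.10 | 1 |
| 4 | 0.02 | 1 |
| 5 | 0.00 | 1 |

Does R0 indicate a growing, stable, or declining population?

R0 = Σ lx·mx = 0 + 0 + 0.27 + 0.1 + 0.02 + 0 = 0.39
R0 < 1, so the population is declining.

declining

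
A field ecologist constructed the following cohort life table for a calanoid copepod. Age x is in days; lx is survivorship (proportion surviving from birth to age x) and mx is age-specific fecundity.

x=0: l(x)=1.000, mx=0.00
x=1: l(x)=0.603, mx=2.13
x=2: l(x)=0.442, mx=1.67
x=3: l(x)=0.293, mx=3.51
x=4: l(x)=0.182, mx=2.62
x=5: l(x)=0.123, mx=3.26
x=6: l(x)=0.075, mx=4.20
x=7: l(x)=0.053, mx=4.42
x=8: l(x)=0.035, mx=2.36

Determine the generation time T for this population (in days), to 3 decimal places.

lx·mx: 0, 1.28439, 0.73814, 1.02843, 0.47684, 0.40098, 0.315, 0.23426, 0.0826 → R0 = 4.56064
x·lx·mx: 0, 1.28439, 1.47628, 3.08529, 1.90736, 2.0049, 1.89, 1.63982, 0.6608 → Σ = 13.94884
T = 13.94884 / 4.56064 = 3.058527… → 3.059

3.059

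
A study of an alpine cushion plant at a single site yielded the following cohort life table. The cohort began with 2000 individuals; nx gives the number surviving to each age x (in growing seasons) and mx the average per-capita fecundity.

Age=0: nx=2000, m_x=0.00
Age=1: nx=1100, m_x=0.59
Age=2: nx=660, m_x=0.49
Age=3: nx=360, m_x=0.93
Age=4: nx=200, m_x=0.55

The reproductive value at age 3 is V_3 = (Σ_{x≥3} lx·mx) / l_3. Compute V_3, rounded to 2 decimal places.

lx = nx/n0 = nx/2000: 1, 0.55, 0.33, 0.18, 0.1
lx·mx for x ≥ 3: 0.1674, 0.055 → sum = 0.2224
V_3 = 0.2224 / l_3 = 0.2224 / 0.18 = 1.235556… → 1.24

1.24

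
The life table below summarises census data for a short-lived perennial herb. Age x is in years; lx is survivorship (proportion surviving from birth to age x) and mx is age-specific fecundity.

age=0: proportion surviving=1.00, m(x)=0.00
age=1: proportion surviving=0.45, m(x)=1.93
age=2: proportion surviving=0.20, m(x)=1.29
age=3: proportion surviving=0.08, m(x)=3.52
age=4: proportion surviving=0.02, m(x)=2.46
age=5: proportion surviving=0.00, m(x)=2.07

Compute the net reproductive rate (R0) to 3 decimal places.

1.457

lx·mx by age: 0, 0.8685, 0.258, 0.2816, 0.0492, 0
R0 = Σ lx·mx = 1.4573 → 1.457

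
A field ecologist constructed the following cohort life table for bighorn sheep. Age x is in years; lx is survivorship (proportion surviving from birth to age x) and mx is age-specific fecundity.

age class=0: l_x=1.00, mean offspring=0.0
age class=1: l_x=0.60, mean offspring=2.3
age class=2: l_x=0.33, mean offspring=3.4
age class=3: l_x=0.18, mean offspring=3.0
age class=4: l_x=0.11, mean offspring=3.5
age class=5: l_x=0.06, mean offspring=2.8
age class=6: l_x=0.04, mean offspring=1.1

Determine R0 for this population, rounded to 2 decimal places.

lx·mx by age: 0, 1.38, 1.122, 0.54, 0.385, 0.168, 0.044
R0 = Σ lx·mx = 3.639 → 3.64

3.64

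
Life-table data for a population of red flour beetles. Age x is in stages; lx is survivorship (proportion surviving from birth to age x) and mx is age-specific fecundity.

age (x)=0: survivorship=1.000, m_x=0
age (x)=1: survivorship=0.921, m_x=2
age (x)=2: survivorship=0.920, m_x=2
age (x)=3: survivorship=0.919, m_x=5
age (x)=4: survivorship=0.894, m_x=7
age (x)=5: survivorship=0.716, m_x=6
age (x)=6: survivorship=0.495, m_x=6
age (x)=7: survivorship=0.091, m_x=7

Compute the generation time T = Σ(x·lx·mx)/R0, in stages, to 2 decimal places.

3.93

lx·mx: 0, 1.842, 1.84, 4.595, 6.258, 4.296, 2.97, 0.637 → R0 = 22.438
x·lx·mx: 0, 1.842, 3.68, 13.785, 25.032, 21.48, 17.82, 4.459 → Σ = 88.098
T = 88.098 / 22.438 = 3.926286… → 3.93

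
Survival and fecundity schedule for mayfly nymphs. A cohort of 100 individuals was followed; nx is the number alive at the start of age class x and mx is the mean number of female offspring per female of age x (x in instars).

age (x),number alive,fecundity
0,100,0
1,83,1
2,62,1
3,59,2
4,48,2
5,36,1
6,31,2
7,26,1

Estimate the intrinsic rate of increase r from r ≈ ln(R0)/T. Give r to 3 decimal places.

0.453

lx = nx/n0 = nx/100: 1, 0.83, 0.62, 0.59, 0.48, 0.36, 0.31, 0.26
R0 = Σ lx·mx = 0 + 0.83 + 0.62 + 1.18 + 0.96 + 0.36 + 0.62 + 0.26 = 4.83
Σ x·lx·mx = 16.79; T = 16.79/4.83 = 3.47619…
r ≈ ln(R0)/T = ln(4.83)/3.47619… = 0.45304… → 0.453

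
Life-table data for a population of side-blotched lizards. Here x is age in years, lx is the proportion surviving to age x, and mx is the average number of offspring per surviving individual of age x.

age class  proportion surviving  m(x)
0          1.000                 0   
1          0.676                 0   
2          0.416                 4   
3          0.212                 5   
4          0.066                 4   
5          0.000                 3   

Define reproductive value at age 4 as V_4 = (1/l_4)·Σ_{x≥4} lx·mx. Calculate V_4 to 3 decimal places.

4.000

lx·mx for x ≥ 4: 0.264, 0 → sum = 0.264
V_4 = 0.264 / l_4 = 0.264 / 0.066 = 4 → 4.000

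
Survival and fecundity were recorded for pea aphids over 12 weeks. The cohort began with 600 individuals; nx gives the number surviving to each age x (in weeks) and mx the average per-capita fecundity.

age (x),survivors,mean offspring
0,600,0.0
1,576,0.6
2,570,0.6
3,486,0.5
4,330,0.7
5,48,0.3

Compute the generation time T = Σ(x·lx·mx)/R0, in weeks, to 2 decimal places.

2.34

lx = nx/n0 = nx/600: 1, 0.96, 0.95, 0.81, 0.55, 0.08
lx·mx: 0, 0.576, 0.57, 0.405, 0.385, 0.024 → R0 = 1.96
x·lx·mx: 0, 0.576, 1.14, 1.215, 1.54, 0.12 → Σ = 4.591
T = 4.591 / 1.96 = 2.342347… → 2.34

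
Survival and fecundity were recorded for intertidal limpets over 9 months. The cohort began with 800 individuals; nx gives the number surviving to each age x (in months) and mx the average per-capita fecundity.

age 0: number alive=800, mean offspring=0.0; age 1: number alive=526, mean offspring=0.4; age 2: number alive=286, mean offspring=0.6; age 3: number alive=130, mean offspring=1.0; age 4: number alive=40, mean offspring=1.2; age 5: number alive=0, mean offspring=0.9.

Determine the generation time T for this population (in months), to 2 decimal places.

lx = nx/n0 = nx/800: 1, 0.6575, 0.3575, 0.1625, 0.05, 0
lx·mx: 0, 0.263, 0.2145, 0.1625, 0.06, 0 → R0 = 0.7
x·lx·mx: 0, 0.263, 0.429, 0.4875, 0.24, 0 → Σ = 1.4195
T = 1.4195 / 0.7 = 2.027857… → 2.03

2.03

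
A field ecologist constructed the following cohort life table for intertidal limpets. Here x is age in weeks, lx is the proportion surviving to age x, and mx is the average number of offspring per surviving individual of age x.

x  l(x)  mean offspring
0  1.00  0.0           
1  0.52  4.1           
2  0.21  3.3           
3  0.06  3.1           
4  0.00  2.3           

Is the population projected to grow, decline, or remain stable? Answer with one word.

growing

R0 = Σ lx·mx = 0 + 2.132 + 0.693 + 0.186 + 0 = 3.011
R0 > 1, so the population is growing.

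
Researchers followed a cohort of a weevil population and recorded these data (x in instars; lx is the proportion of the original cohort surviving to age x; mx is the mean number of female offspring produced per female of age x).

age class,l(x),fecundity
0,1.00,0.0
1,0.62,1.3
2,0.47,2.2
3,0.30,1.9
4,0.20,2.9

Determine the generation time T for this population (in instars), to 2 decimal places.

lx·mx: 0, 0.806, 1.034, 0.57, 0.58 → R0 = 2.99
x·lx·mx: 0, 0.806, 2.068, 1.71, 2.32 → Σ = 6.904
T = 6.904 / 2.99 = 2.30903… → 2.31

2.31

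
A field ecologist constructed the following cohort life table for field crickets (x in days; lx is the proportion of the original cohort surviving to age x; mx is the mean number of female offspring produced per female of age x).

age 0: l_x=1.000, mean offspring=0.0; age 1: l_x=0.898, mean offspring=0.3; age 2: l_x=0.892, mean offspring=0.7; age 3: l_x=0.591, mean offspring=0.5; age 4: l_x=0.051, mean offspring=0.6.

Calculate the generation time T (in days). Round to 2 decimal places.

2.07

lx·mx: 0, 0.2694, 0.6244, 0.2955, 0.0306 → R0 = 1.2199
x·lx·mx: 0, 0.2694, 1.2488, 0.8865, 0.1224 → Σ = 2.5271
T = 2.5271 / 1.2199 = 2.071563… → 2.07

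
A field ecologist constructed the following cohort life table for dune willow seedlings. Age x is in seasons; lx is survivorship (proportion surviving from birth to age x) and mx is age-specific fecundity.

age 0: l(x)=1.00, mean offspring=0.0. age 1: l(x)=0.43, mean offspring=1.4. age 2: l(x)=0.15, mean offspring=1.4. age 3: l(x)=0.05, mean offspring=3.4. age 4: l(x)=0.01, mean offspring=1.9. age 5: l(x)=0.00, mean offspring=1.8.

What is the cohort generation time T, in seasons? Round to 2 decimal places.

lx·mx: 0, 0.602, 0.21, 0.17, 0.019, 0 → R0 = 1.001
x·lx·mx: 0, 0.602, 0.42, 0.51, 0.076, 0 → Σ = 1.608
T = 1.608 / 1.001 = 1.606394… → 1.61

1.61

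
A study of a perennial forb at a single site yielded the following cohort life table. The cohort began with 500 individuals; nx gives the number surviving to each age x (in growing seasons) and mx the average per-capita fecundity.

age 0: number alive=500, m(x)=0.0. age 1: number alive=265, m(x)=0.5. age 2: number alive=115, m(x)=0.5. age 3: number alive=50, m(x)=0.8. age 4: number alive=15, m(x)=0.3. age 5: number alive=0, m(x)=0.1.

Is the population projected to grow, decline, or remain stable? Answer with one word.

declining

lx = nx/n0 = nx/500: 1, 0.53, 0.23, 0.1, 0.03, 0
R0 = Σ lx·mx = 0 + 0.265 + 0.115 + 0.08 + 0.009 + 0 = 0.469
R0 < 1, so the population is declining.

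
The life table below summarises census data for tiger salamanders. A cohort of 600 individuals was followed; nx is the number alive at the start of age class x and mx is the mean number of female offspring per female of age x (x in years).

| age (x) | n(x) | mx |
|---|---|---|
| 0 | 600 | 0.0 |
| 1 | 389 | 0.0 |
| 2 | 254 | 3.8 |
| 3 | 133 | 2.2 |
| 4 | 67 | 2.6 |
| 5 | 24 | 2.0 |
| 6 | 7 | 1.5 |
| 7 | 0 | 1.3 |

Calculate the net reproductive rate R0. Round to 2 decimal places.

lx = nx/n0 = nx/600: 1, 0.64833…, 0.42333…, 0.22167…, 0.11167…, 0.04, 0.01167…, 0
lx·mx by age: 0, 0, 1.608667…, 0.487667…, 0.290333…, 0.08, 0.0175…, 0
R0 = Σ lx·mx = 2.484167… → 2.48

2.48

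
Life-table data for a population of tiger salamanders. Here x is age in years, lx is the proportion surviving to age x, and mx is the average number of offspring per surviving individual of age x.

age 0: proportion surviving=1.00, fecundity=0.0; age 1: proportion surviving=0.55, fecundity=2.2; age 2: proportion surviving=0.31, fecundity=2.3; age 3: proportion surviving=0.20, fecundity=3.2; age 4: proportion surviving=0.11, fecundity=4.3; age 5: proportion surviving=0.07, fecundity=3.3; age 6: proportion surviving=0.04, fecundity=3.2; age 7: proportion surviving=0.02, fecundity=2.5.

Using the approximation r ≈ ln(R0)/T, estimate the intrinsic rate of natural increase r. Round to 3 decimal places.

R0 = Σ lx·mx = 0 + 1.21 + 0.713 + 0.64 + 0.473 + 0.231 + 0.128 + 0.05 = 3.445
Σ x·lx·mx = 8.721; T = 8.721/3.445 = 2.53149…
r ≈ ln(R0)/T = ln(3.445)/2.53149… = 0.48861… → 0.489

0.489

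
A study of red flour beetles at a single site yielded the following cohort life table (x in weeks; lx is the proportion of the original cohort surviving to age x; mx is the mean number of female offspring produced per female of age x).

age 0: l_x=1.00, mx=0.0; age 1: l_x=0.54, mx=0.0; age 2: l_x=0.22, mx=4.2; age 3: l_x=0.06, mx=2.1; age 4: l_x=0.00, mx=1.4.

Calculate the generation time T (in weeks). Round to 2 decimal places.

2.12

lx·mx: 0, 0, 0.924, 0.126, 0 → R0 = 1.05
x·lx·mx: 0, 0, 1.848, 0.378, 0 → Σ = 2.226
T = 2.226 / 1.05 = 2.12 → 2.12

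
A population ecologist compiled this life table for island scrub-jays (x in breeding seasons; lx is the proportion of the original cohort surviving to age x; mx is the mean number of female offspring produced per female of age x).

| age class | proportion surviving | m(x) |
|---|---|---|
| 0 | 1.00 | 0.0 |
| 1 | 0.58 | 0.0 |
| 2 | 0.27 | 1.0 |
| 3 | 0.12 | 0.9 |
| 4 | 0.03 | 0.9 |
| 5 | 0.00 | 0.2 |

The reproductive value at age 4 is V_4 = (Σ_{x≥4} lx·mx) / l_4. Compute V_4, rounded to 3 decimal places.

0.900

lx·mx for x ≥ 4: 0.027, 0 → sum = 0.027
V_4 = 0.027 / l_4 = 0.027 / 0.03 = 0.9 → 0.900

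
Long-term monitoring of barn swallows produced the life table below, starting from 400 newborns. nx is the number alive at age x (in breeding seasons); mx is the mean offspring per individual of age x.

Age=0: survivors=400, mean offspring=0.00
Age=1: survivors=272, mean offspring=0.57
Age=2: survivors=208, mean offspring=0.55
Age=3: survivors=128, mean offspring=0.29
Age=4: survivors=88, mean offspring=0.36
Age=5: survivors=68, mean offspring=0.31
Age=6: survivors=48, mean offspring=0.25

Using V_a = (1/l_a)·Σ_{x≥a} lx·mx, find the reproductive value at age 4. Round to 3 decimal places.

lx = nx/n0 = nx/400: 1, 0.68, 0.52, 0.32, 0.22, 0.17, 0.12
lx·mx for x ≥ 4: 0.0792, 0.0527, 0.03 → sum = 0.1619
V_4 = 0.1619 / l_4 = 0.1619 / 0.22 = 0.735909… → 0.736

0.736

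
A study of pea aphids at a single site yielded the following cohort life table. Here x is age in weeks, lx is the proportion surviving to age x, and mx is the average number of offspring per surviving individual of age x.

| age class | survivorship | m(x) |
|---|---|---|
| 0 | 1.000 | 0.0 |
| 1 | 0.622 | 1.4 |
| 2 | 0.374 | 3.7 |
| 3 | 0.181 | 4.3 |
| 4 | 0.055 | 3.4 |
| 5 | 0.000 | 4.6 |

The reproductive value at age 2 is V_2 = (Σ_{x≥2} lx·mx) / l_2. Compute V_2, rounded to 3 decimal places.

6.281

lx·mx for x ≥ 2: 1.3838, 0.7783, 0.187, 0 → sum = 2.3491
V_2 = 2.3491 / l_2 = 2.3491 / 0.374 = 6.281016… → 6.281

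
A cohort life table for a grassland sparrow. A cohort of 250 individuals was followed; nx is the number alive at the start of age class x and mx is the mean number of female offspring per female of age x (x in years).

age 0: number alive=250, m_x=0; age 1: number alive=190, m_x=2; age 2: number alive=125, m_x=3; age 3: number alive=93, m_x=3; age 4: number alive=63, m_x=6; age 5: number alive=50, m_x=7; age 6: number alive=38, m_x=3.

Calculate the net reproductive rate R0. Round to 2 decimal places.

lx = nx/n0 = nx/250: 1, 0.76, 0.5, 0.372, 0.252, 0.2, 0.152
lx·mx by age: 0, 1.52, 1.5, 1.116, 1.512, 1.4, 0.456
R0 = Σ lx·mx = 7.504 → 7.50

7.50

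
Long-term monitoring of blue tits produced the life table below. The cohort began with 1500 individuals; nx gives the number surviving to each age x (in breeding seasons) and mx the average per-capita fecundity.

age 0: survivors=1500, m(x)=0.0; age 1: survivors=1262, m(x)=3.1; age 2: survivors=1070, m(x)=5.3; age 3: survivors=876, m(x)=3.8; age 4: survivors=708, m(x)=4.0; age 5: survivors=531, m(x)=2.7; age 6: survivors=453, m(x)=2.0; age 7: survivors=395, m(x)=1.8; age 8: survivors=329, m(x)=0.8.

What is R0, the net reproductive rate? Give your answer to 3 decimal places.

12.705

lx = nx/n0 = nx/1500: 1, 0.84133…, 0.71333…, 0.584, 0.472, 0.354, 0.302, 0.26333…, 0.21933…
lx·mx by age: 0, 2.608133…, 3.780667…, 2.2192, 1.888, 0.9558, 0.604, 0.474…, 0.175467…
R0 = Σ lx·mx = 12.705267… → 12.705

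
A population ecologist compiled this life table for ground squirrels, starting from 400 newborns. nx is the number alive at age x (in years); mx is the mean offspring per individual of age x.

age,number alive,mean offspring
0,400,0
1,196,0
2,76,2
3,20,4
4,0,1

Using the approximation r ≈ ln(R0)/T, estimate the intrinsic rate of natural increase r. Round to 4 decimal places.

lx = nx/n0 = nx/400: 1, 0.49, 0.19, 0.05, 0
R0 = Σ lx·mx = 0 + 0 + 0.38 + 0.2 + 0 = 0.58
Σ x·lx·mx = 1.36; T = 1.36/0.58 = 2.34483…
r ≈ ln(R0)/T = ln(0.58)/2.34483… = -0.23231… → -0.2323

-0.2323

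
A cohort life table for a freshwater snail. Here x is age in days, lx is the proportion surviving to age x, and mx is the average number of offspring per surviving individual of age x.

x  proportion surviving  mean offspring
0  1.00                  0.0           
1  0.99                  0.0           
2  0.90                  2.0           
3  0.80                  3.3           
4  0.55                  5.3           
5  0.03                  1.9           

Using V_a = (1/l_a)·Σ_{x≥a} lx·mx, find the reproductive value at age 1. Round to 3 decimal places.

7.487

lx·mx for x ≥ 1: 0, 1.8, 2.64, 2.915, 0.057 → sum = 7.412
V_1 = 7.412 / l_1 = 7.412 / 0.99 = 7.486869… → 7.487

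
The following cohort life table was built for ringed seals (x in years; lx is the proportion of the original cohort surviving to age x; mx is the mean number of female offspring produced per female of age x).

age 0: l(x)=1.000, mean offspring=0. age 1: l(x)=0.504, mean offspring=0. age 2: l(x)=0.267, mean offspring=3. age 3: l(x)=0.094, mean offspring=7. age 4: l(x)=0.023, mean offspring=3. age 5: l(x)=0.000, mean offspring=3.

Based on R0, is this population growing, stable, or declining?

growing

R0 = Σ lx·mx = 0 + 0 + 0.801 + 0.658 + 0.069 + 0 = 1.528
R0 > 1, so the population is growing.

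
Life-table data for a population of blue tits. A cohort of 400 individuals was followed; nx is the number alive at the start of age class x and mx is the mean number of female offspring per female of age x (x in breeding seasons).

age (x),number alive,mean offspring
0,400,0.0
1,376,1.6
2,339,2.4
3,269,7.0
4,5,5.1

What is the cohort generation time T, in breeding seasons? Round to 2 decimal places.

2.40

lx = nx/n0 = nx/400: 1, 0.94, 0.8475, 0.6725, 0.0125
lx·mx: 0, 1.504, 2.034, 4.7075, 0.06375 → R0 = 8.30925
x·lx·mx: 0, 1.504, 4.068, 14.1225, 0.255 → Σ = 19.9495
T = 19.9495 / 8.30925 = 2.400879… → 2.40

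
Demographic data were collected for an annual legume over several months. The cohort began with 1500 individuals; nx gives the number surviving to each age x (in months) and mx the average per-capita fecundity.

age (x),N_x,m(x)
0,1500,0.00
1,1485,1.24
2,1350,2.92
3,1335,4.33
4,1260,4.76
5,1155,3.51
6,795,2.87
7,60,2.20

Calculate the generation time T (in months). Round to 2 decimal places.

3.58

lx = nx/n0 = nx/1500: 1, 0.99, 0.9, 0.89, 0.84, 0.77, 0.53, 0.04
lx·mx: 0, 1.2276, 2.628, 3.8537, 3.9984, 2.7027, 1.5211, 0.088 → R0 = 16.0195
x·lx·mx: 0, 1.2276, 5.256, 11.5611, 15.9936, 13.5135, 9.1266, 0.616 → Σ = 57.2944
T = 57.2944 / 16.0195 = 3.576541… → 3.58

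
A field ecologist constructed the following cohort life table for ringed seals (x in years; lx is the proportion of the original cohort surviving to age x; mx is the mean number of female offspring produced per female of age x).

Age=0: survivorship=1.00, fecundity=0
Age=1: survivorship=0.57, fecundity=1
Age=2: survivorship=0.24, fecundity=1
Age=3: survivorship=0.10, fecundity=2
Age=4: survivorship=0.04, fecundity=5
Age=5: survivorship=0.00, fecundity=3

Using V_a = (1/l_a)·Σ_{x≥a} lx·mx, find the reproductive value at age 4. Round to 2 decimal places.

lx·mx for x ≥ 4: 0.2, 0 → sum = 0.2
V_4 = 0.2 / l_4 = 0.2 / 0.04 = 5 → 5.00

5.00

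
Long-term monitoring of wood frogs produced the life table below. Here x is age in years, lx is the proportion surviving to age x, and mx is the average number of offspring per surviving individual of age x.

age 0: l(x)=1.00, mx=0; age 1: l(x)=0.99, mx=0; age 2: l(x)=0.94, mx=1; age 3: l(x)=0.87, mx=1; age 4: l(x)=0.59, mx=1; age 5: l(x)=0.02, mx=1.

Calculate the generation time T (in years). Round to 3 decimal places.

2.872

lx·mx: 0, 0, 0.94, 0.87, 0.59, 0.02 → R0 = 2.42
x·lx·mx: 0, 0, 1.88, 2.61, 2.36, 0.1 → Σ = 6.95
T = 6.95 / 2.42 = 2.871901… → 2.872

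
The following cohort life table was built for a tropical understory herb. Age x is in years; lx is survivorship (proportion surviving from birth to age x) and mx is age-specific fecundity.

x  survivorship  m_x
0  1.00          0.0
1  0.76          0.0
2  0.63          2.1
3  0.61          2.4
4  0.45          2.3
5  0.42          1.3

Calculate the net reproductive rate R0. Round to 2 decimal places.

4.37

lx·mx by age: 0, 0, 1.323, 1.464, 1.035, 0.546
R0 = Σ lx·mx = 4.368 → 4.37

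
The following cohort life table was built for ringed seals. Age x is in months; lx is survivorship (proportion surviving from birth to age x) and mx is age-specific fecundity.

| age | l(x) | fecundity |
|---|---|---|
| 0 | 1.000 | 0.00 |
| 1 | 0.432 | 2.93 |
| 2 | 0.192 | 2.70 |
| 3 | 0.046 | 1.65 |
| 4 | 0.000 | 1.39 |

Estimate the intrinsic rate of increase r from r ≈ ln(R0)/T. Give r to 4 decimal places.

R0 = Σ lx·mx = 0 + 1.26576 + 0.5184 + 0.0759 + 0 = 1.86006
Σ x·lx·mx = 2.53026; T = 2.53026/1.86006 = 1.36031…
r ≈ ln(R0)/T = ln(1.86006)/1.36031… = 0.456226… → 0.4562

0.4562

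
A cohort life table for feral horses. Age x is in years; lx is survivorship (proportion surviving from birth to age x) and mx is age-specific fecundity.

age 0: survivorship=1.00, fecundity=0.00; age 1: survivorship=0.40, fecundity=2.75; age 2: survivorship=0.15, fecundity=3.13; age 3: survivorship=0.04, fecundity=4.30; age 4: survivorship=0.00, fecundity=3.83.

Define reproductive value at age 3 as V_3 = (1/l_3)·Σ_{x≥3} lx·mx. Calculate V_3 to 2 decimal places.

4.30

lx·mx for x ≥ 3: 0.172, 0 → sum = 0.172
V_3 = 0.172 / l_3 = 0.172 / 0.04 = 4.3 → 4.30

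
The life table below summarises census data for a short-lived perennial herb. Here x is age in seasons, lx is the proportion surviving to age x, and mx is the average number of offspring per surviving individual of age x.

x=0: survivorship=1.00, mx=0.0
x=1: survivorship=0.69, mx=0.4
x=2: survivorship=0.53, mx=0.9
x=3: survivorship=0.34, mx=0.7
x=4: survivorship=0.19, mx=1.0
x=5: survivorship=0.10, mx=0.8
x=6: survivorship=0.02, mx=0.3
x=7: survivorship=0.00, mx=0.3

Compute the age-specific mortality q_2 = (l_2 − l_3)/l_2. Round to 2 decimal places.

q_2 = (l_2 − l_3) / l_2 = (0.53 − 0.34) / 0.53
     = 0.19 / 0.53 = 0.358491… → 0.36

0.36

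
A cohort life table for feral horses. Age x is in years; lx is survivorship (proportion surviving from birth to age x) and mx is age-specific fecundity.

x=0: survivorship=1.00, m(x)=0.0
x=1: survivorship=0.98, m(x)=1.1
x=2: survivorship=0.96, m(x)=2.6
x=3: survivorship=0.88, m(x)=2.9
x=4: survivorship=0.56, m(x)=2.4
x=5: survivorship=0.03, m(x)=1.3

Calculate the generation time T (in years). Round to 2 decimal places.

lx·mx: 0, 1.078, 2.496, 2.552, 1.344, 0.039 → R0 = 7.509
x·lx·mx: 0, 1.078, 4.992, 7.656, 5.376, 0.195 → Σ = 19.297
T = 19.297 / 7.509 = 2.56985… → 2.57

2.57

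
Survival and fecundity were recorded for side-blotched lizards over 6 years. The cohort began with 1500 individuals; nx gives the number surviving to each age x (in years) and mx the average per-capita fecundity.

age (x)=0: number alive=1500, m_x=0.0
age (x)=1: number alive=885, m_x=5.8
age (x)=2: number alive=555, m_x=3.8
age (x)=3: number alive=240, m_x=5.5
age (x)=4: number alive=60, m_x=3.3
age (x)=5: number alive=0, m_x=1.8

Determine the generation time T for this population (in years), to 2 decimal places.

1.61

lx = nx/n0 = nx/1500: 1, 0.59, 0.37, 0.16, 0.04, 0
lx·mx: 0, 3.422, 1.406, 0.88, 0.132, 0 → R0 = 5.84
x·lx·mx: 0, 3.422, 2.812, 2.64, 0.528, 0 → Σ = 9.402
T = 9.402 / 5.84 = 1.609932… → 1.61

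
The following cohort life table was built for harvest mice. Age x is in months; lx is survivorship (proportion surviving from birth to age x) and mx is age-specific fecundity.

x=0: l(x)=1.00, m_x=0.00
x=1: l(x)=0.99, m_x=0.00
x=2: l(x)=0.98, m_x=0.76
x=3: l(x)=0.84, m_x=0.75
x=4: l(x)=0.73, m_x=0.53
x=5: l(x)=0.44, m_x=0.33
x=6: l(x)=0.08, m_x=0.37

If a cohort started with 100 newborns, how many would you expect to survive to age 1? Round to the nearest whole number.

Expected survivors = N0 · l_1 = 100 × 0.99 = 99 → 99

99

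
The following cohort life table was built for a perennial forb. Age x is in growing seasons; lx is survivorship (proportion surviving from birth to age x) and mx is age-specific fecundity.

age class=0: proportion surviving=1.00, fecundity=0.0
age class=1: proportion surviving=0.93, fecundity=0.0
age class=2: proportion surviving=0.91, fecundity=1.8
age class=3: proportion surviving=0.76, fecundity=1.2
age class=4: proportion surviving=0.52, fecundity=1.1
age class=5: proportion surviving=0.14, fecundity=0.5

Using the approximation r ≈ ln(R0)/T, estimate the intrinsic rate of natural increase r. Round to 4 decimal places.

R0 = Σ lx·mx = 0 + 0 + 1.638 + 0.912 + 0.572 + 0.07 = 3.192
Σ x·lx·mx = 8.65; T = 8.65/3.192 = 2.7099…
r ≈ ln(R0)/T = ln(3.192)/2.7099… = 0.428299… → 0.4283

0.4283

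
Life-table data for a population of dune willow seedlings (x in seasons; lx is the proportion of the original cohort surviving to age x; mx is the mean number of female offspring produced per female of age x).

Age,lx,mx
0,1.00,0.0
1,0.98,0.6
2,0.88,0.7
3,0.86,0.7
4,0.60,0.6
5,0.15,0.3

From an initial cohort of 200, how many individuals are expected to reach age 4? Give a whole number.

Expected survivors = N0 · l_4 = 200 × 0.60 = 120 → 120

120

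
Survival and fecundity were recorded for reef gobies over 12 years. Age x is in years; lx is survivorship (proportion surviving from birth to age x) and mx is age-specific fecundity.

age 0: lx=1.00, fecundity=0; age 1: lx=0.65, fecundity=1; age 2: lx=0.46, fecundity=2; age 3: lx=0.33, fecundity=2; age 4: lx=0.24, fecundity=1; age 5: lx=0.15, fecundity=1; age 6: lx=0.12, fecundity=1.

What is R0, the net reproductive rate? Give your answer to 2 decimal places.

2.74

lx·mx by age: 0, 0.65, 0.92, 0.66, 0.24, 0.15, 0.12
R0 = Σ lx·mx = 2.74 → 2.74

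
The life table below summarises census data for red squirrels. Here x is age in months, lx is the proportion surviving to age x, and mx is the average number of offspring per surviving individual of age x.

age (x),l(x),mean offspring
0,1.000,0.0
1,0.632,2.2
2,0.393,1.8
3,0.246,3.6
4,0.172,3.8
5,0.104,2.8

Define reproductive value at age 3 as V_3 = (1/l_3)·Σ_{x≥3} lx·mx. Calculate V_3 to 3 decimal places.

7.441

lx·mx for x ≥ 3: 0.8856, 0.6536, 0.2912 → sum = 1.8304
V_3 = 1.8304 / l_3 = 1.8304 / 0.246 = 7.44065… → 7.441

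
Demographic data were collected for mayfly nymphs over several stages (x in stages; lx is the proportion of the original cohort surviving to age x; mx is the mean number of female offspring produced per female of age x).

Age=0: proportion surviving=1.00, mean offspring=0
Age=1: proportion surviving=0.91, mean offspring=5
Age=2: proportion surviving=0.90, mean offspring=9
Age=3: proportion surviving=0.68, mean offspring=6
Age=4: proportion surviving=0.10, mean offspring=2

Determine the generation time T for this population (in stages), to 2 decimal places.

2.00

lx·mx: 0, 4.55, 8.1, 4.08, 0.2 → R0 = 16.93
x·lx·mx: 0, 4.55, 16.2, 12.24, 0.8 → Σ = 33.79
T = 33.79 / 16.93 = 1.995865… → 2.00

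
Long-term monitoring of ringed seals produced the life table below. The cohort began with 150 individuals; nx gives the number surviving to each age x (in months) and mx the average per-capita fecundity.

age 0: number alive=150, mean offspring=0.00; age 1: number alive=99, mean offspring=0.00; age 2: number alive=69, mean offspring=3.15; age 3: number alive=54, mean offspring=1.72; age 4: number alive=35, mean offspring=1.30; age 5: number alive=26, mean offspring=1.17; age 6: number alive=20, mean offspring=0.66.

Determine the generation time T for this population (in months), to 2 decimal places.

lx = nx/n0 = nx/150: 1, 0.66, 0.46, 0.36, 0.23333…, 0.17333…, 0.13333…
lx·mx: 0, 0, 1.449, 0.6192, 0.303333…, 0.2028…, 0.088… → R0 = 2.662333…
x·lx·mx: 0, 0, 2.898, 1.8576, 1.213333…, 1.014…, 0.528… → Σ = 7.510933…
T = 7.510933… / 2.662333… = 2.821184… → 2.82

2.82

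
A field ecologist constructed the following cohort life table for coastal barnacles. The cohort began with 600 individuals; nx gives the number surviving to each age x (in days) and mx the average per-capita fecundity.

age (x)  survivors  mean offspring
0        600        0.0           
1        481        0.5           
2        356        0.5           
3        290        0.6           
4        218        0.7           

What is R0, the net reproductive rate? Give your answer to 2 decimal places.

lx = nx/n0 = nx/600: 1, 0.80167…, 0.59333…, 0.48333…, 0.36333…
lx·mx by age: 0, 0.400833…, 0.296667…, 0.29…, 0.254333…
R0 = Σ lx·mx = 1.241833… → 1.24

1.24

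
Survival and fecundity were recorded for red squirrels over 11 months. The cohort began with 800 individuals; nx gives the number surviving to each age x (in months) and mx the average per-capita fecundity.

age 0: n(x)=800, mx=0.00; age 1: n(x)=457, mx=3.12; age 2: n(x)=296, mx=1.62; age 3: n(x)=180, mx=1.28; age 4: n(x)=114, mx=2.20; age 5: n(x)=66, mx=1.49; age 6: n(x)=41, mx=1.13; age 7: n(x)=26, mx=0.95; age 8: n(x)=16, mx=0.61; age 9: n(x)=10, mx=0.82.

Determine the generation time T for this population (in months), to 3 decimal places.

2.010

lx = nx/n0 = nx/800: 1, 0.57125, 0.37, 0.225, 0.1425, 0.0825, 0.05125, 0.0325, 0.02, 0.0125
lx·mx: 0, 1.7823…, 0.5994, 0.288, 0.3135, 0.122925, 0.057913…, 0.030875, 0.0122, 0.01025 → R0 = 3.217363…
x·lx·mx: 0, 1.7823…, 1.1988, 0.864, 1.254, 0.614625, 0.347475…, 0.216125, 0.0976, 0.09225 → Σ = 6.467175…
T = 6.467175… / 3.217363… = 2.010086… → 2.010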